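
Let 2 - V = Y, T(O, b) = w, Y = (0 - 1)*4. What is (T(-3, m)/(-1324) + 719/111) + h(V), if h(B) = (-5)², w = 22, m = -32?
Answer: 2311807/73482 ≈ 31.461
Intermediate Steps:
Y = -4 (Y = -1*4 = -4)
T(O, b) = 22
V = 6 (V = 2 - 1*(-4) = 2 + 4 = 6)
h(B) = 25
(T(-3, m)/(-1324) + 719/111) + h(V) = (22/(-1324) + 719/111) + 25 = (22*(-1/1324) + 719*(1/111)) + 25 = (-11/662 + 719/111) + 25 = 474757/73482 + 25 = 2311807/73482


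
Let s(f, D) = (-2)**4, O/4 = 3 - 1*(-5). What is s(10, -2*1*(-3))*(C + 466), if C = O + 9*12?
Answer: 9696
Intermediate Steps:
O = 32 (O = 4*(3 - 1*(-5)) = 4*(3 + 5) = 4*8 = 32)
s(f, D) = 16
C = 140 (C = 32 + 9*12 = 32 + 108 = 140)
s(10, -2*1*(-3))*(C + 466) = 16*(140 + 466) = 16*606 = 9696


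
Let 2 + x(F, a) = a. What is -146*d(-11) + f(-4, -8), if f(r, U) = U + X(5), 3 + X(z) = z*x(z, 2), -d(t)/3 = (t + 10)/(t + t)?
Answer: 98/11 ≈ 8.9091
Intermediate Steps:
x(F, a) = -2 + a
d(t) = -3*(10 + t)/(2*t) (d(t) = -3*(t + 10)/(t + t) = -3*(10 + t)/(2*t))
X(z) = -3 (X(z) = -3 + z*(-2 + 2) = -3 + z*0 = -3 + 0 = -3)
f(r, U) = -3 + U (f(r, U) = U - 3 = -3 + U)
-146*d(-11) + f(-4, -8) = -146*(-3/2 - 15/(-11)) + (-3 - 8) = -146*(-3/2 - 15*(-1/11)) - 11 = -146*(-3/2 + 15/11) - 11 = -146*(-3/22) - 11 = 219/11 - 11 = 98/11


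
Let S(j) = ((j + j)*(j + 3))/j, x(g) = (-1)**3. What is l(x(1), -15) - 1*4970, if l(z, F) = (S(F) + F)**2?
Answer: -3449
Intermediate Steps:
x(g) = -1
S(j) = 6 + 2*j (S(j) = ((2*j)*(3 + j))/j = (2*j*(3 + j))/j = 6 + 2*j)
l(z, F) = (6 + 3*F)**2 (l(z, F) = ((6 + 2*F) + F)**2 = (6 + 3*F)**2)
l(x(1), -15) - 1*4970 = 9*(2 - 15)**2 - 1*4970 = 9*(-13)**2 - 4970 = 9*169 - 4970 = 1521 - 4970 = -3449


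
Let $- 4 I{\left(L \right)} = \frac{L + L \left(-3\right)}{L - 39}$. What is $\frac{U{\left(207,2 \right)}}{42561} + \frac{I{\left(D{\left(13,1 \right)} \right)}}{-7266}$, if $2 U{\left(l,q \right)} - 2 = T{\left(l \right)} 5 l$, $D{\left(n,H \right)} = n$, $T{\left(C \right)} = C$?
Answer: $\frac{1037826655}{412330968} \approx 2.517$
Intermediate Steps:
$I{\left(L \right)} = \frac{L}{2 \left(-39 + L\right)}$ ($I{\left(L \right)} = - \frac{\left(L + L \left(-3\right)\right) \frac{1}{L - 39}}{4} = - \frac{\left(L - 3 L\right) \frac{1}{-39 + L}}{4} = - \frac{- 2 L \frac{1}{-39 + L}}{4} = - \frac{\left(-2\right) L \frac{1}{-39 + L}}{4} = \frac{L}{2 \left(-39 + L\right)}$)
$U{\left(l,q \right)} = 1 + \frac{5 l^{2}}{2}$ ($U{\left(l,q \right)} = 1 + \frac{l 5 l}{2} = 1 + \frac{5 l l}{2} = 1 + \frac{5 l^{2}}{2}$)
$\frac{U{\left(207,2 \right)}}{42561} + \frac{I{\left(D{\left(13,1 \right)} \right)}}{-7266} = \frac{1 + \frac{5 \cdot 207^{2}}{2}}{42561} + \frac{\frac{1}{2} \cdot 13 \frac{1}{-39 + 13}}{-7266} = \left(1 + \frac{5}{2} \cdot 42849\right) \frac{1}{42561} + \frac{1}{2} \cdot 13 \frac{1}{-26} \left(- \frac{1}{7266}\right) = \left(1 + \frac{214245}{2}\right) \frac{1}{42561} + \frac{1}{2} \cdot 13 \left(- \frac{1}{26}\right) \left(- \frac{1}{7266}\right) = \frac{214247}{2} \cdot \frac{1}{42561} - - \frac{1}{29064} = \frac{214247}{85122} + \frac{1}{29064} = \frac{1037826655}{412330968}$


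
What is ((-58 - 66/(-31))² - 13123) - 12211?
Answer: -21346150/961 ≈ -22212.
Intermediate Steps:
((-58 - 66/(-31))² - 13123) - 12211 = ((-58 - 66*(-1/31))² - 13123) - 12211 = ((-58 + 66/31)² - 13123) - 12211 = ((-1732/31)² - 13123) - 12211 = (2999824/961 - 13123) - 12211 = -9611379/961 - 12211 = -21346150/961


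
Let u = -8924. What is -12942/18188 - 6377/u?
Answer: 122617/40577428 ≈ 0.0030218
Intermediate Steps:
-12942/18188 - 6377/u = -12942/18188 - 6377/(-8924) = -12942*1/18188 - 6377*(-1/8924) = -6471/9094 + 6377/8924 = 122617/40577428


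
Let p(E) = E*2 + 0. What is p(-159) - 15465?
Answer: -15783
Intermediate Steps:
p(E) = 2*E (p(E) = 2*E + 0 = 2*E)
p(-159) - 15465 = 2*(-159) - 15465 = -318 - 15465 = -15783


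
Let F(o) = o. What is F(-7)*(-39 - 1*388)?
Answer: 2989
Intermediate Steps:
F(-7)*(-39 - 1*388) = -7*(-39 - 1*388) = -7*(-39 - 388) = -7*(-427) = 2989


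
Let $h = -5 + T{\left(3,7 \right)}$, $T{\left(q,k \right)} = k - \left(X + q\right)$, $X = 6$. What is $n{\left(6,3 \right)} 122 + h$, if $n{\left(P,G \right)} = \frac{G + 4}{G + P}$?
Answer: $\frac{791}{9} \approx 87.889$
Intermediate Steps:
$n{\left(P,G \right)} = \frac{4 + G}{G + P}$
$T{\left(q,k \right)} = -6 + k - q$ ($T{\left(q,k \right)} = k - \left(6 + q\right) = -6 + k - q$)
$h = -7$ ($h = -5 - 2 = -7$)
$n{\left(6,3 \right)} 122 + h = \frac{4 + 3}{3 + 6} \cdot 122 - 7 = \frac{1}{9} \cdot 7 \cdot 122 - 7 = \frac{7}{9} \cdot 122 - 7 = \frac{854}{9} - 7 = \frac{791}{9}$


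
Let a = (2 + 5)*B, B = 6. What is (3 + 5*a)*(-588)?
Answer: -125244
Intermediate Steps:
a = 42 (a = (2 + 5)*6 = 7*6 = 42)
(3 + 5*a)*(-588) = (3 + 5*42)*(-588) = (3 + 210)*(-588) = 213*(-588) = -125244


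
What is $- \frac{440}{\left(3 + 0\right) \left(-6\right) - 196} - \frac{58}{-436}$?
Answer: $\frac{51063}{23326} \approx 2.1891$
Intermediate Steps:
$- \frac{440}{\left(3 + 0\right) \left(-6\right) - 196} - \frac{58}{-436} = - \frac{440}{3 \left(-6\right) - 196} - - \frac{29}{218} = - \frac{440}{-18 - 196} + \frac{29}{218} = - \frac{440}{-214} + \frac{29}{218} = \left(-440\right) \left(- \frac{1}{214}\right) + \frac{29}{218} = \frac{220}{107} + \frac{29}{218} = \frac{51063}{23326}$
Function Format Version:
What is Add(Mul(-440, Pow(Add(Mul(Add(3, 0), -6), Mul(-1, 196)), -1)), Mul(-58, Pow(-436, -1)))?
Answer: Rational(51063, 23326) ≈ 2.1891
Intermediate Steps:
Add(Mul(-440, Pow(Add(Mul(Add(3, 0), -6), Mul(-1, 196)), -1)), Mul(-58, Pow(-436, -1))) = Add(Mul(-440, Pow(Add(Mul(3, -6), -196), -1)), Mul(-58, Rational(-1, 436))) = Add(Mul(-440, Pow(Add(-18, -196), -1)), Rational(29, 218)) = Add(Mul(-440, Pow(-214, -1)), Rational(29, 218)) = Add(Mul(-440, Rational(-1, 214)), Rational(29, 218)) = Add(Rational(220, 107), Rational(29, 218)) = Rational(51063, 23326)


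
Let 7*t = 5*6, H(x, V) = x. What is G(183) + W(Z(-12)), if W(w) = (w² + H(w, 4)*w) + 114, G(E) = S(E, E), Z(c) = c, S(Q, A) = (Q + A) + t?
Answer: 5406/7 ≈ 772.29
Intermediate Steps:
t = 30/7 (t = (5*6)/7 = (⅐)*30 = 30/7 ≈ 4.2857)
S(Q, A) = 30/7 + A + Q (S(Q, A) = (Q + A) + 30/7 = (A + Q) + 30/7 = 30/7 + A + Q)
G(E) = 30/7 + 2*E (G(E) = 30/7 + E + E = 30/7 + 2*E)
W(w) = 114 + 2*w² (W(w) = (w² + w*w) + 114 = (w² + w²) + 114 = 2*w² + 114 = 114 + 2*w²)
G(183) + W(Z(-12)) = (30/7 + 2*183) + (114 + 2*(-12)²) = (30/7 + 366) + (114 + 2*144) = 2592/7 + (114 + 288) = 2592/7 + 402 = 5406/7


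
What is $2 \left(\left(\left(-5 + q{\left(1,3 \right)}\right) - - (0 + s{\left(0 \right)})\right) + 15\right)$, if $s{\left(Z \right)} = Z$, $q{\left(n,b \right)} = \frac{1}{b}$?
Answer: $\frac{62}{3} \approx 20.667$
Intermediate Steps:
$2 \left(\left(\left(-5 + q{\left(1,3 \right)}\right) - - (0 + s{\left(0 \right)})\right) + 15\right) = 2 \left(\left(\left(-5 + \frac{1}{3}\right) - - (0 + 0)\right) + 15\right) = 2 \left(\left(\left(-5 + \frac{1}{3}\right) - \left(-1\right) 0\right) + 15\right) = 2 \left(\left(- \frac{14}{3} - 0\right) + 15\right) = 2 \left(\left(- \frac{14}{3} + 0\right) + 15\right) = 2 \left(- \frac{14}{3} + 15\right) = 2 \cdot \frac{31}{3} = \frac{62}{3}$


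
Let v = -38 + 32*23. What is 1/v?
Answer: 1/698 ≈ 0.0014327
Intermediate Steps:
v = 698 (v = -38 + 736 = 698)
1/v = 1/698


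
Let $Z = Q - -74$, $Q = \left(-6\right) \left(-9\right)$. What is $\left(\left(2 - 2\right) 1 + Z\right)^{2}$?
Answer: $16384$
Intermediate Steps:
$Q = 54$
$Z = 128$ ($Z = 54 - -74 = 54 + 74 = 128$)
$\left(\left(2 - 2\right) 1 + Z\right)^{2} = \left(\left(2 - 2\right) 1 + 128\right)^{2} = \left(0 \cdot 1 + 128\right)^{2} = \left(0 + 128\right)^{2} = 128^{2} = 16384$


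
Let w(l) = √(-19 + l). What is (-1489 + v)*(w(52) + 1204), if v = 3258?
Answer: 2129876 + 1769*√33 ≈ 2.1400e+6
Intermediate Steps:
(-1489 + v)*(w(52) + 1204) = (-1489 + 3258)*(√(-19 + 52) + 1204) = 1769*(√33 + 1204) = 1769*(1204 + √33) = 2129876 + 1769*√33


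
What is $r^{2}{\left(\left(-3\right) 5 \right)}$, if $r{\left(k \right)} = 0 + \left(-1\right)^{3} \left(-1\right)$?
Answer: $1$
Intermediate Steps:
$r{\left(k \right)} = 1$ ($r{\left(k \right)} = 0 - -1 = 0 + 1 = 1$)
$r^{2}{\left(\left(-3\right) 5 \right)} = 1^{2} = 1$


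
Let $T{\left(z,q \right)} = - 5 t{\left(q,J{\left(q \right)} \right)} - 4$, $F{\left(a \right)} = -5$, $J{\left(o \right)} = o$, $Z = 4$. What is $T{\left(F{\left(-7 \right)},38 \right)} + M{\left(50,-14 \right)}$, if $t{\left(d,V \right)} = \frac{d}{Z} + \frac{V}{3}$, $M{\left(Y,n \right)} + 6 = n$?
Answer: $- \frac{809}{6} \approx -134.83$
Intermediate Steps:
$M{\left(Y,n \right)} = -6 + n$
$t{\left(d,V \right)} = \frac{V}{3} + \frac{d}{4}$ ($t{\left(d,V \right)} = \frac{d}{4} + \frac{V}{3} = \frac{V}{3} + \frac{d}{4}$)
$T{\left(z,q \right)} = -4 - \frac{35 q}{12}$ ($T{\left(z,q \right)} = - 5 \left(\frac{q}{3} + \frac{q}{4}\right) - 4 = - 5 \frac{7 q}{12} - 4 = - \frac{35 q}{12} - 4 = -4 - \frac{35 q}{12}$)
$T{\left(F{\left(-7 \right)},38 \right)} + M{\left(50,-14 \right)} = \left(-4 - \frac{665}{6}\right) - 20 = - \frac{689}{6} - 20 = - \frac{809}{6}$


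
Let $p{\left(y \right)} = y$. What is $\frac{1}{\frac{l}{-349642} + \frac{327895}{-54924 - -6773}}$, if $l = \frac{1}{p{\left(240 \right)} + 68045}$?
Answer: $- \frac{1149619761459470}{7828592795291301} \approx -0.14685$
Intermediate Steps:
$l = \frac{1}{68285}$ ($l = \frac{1}{240 + 68045} = \frac{1}{68285} \approx 1.4645 \cdot 10^{-5}$)
$\frac{1}{\frac{l}{-349642} + \frac{327895}{-54924 - -6773}} = \frac{1}{\frac{1}{68285 \left(-349642\right)} + \frac{327895}{-54924 - -6773}} = \frac{1}{\frac{1}{68285} \left(- \frac{1}{349642}\right) + \frac{327895}{-54924 + 6773}} = \frac{1}{- \frac{1}{23875303970} + \frac{327895}{-48151}} = \frac{1}{- \frac{1}{23875303970} + 327895 \left(- \frac{1}{48151}\right)} = \frac{1}{- \frac{1}{23875303970} - \frac{327895}{48151}} = \frac{1}{- \frac{7828592795291301}{1149619761459470}} = - \frac{1149619761459470}{7828592795291301}$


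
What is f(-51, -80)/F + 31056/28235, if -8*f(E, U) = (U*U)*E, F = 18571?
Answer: 1728728976/524352185 ≈ 3.2969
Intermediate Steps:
f(E, U) = -E*U²/8 (f(E, U) = -U*U*E/8 = -U²*E/8 = -E*U²/8)
f(-51, -80)/F + 31056/28235 = -⅛*(-51)*(-80)²/18571 + 31056/28235 = -⅛*(-51)*6400*(1/18571) + 31056*(1/28235) = 40800*(1/18571) + 31056/28235 = 40800/18571 + 31056/28235 = 1728728976/524352185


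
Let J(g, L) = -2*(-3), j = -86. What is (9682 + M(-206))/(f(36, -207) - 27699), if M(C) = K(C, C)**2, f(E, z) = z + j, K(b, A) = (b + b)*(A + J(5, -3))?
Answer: -3394884841/13996 ≈ -2.4256e+5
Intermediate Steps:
J(g, L) = 6
K(b, A) = 2*b*(6 + A) (K(b, A) = (b + b)*(A + 6) = (2*b)*(6 + A) = 2*b*(6 + A))
f(E, z) = -86 + z (f(E, z) = z - 86 = -86 + z)
M(C) = 4*C**2*(6 + C)**2 (M(C) = (2*C*(6 + C))**2 = 4*C**2*(6 + C)**2)
(9682 + M(-206))/(f(36, -207) - 27699) = (9682 + 4*(-206)**2*(6 - 206)**2)/((-86 - 207) - 27699) = (9682 + 4*42436*(-200)**2)/(-293 - 27699) = (9682 + 4*42436*40000)/(-27992) = (9682 + 6789760000)*(-1/27992) = 6789769682*(-1/27992) = -3394884841/13996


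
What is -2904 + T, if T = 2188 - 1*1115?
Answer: -1831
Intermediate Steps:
T = 1073 (T = 2188 - 1115 = 1073)
-2904 + T = -2904 + 1073 = -1831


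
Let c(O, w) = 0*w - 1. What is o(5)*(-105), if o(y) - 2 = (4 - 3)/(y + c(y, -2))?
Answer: -945/4 ≈ -236.25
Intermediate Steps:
c(O, w) = -1 (c(O, w) = 0 - 1 = -1)
o(y) = 2 + 1/(-1 + y) (o(y) = 2 + (4 - 3)/(y - 1) = 2 + 1/(-1 + y))
o(5)*(-105) = ((-1 + 2*5)/(-1 + 5))*(-105) = ((-1 + 10)/4)*(-105) = ((¼)*9)*(-105) = (9/4)*(-105) = -945/4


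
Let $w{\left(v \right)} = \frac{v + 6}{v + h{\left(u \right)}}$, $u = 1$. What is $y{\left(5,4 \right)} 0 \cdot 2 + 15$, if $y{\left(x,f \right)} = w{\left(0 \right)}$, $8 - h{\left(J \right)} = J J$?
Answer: $15$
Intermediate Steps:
$h{\left(J \right)} = 8 - J^{2}$ ($h{\left(J \right)} = 8 - J J = 8 - J^{2}$)
$w{\left(v \right)} = \frac{6 + v}{7 + v}$ ($w{\left(v \right)} = \frac{v + 6}{v + \left(8 - 1^{2}\right)} = \frac{6 + v}{v + \left(8 - 1\right)} = \frac{6 + v}{v + 7} = \frac{6 + v}{7 + v}$)
$y{\left(x,f \right)} = \frac{6}{7}$ ($y{\left(x,f \right)} = \frac{6 + 0}{7 + 0} = \frac{1}{7} \cdot 6 = \frac{6}{7}$)
$y{\left(5,4 \right)} 0 \cdot 2 + 15 = \frac{6 \cdot 0 \cdot 2}{7} + 15 = \frac{6}{7} \cdot 0 + 15 = 0 + 15 = 15$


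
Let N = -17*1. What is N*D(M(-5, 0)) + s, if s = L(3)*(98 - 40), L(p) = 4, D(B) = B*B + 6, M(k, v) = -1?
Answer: 113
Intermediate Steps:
N = -17
D(B) = 6 + B² (D(B) = B² + 6 = 6 + B²)
s = 232 (s = 4*(98 - 40) = 4*58 = 232)
N*D(M(-5, 0)) + s = -17*(6 + (-1)²) + 232 = -17*(6 + 1) + 232 = -17*7 + 232 = -119 + 232 = 113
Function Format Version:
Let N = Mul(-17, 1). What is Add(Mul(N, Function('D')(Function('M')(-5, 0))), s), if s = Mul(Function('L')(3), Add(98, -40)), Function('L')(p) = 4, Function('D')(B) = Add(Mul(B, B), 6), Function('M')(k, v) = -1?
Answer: 113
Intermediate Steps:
N = -17
Function('D')(B) = Add(6, Pow(B, 2)) (Function('D')(B) = Add(Pow(B, 2), 6) = Add(6, Pow(B, 2)))
s = 232 (s = Mul(4, Add(98, -40)) = Mul(4, 58) = 232)
Add(Mul(N, Function('D')(Function('M')(-5, 0))), s) = Add(Mul(-17, Add(6, Pow(-1, 2))), 232) = Add(Mul(-17, Add(6, 1)), 232) = Add(Mul(-17, 7), 232) = Add(-119, 232) = 113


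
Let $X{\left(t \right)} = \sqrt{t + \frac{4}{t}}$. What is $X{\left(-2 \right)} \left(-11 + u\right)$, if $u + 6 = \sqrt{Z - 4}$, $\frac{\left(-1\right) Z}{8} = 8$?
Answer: $- 34 i - 4 \sqrt{17} \approx -16.492 - 34.0 i$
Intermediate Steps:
$Z = -64$ ($Z = \left(-8\right) 8 = -64$)
$u = -6 + 2 i \sqrt{17}$ ($u = -6 + \sqrt{-64 - 4} = -6 + \sqrt{-68} = -6 + 2 i \sqrt{17} \approx -6.0 + 8.2462 i$)
$X{\left(-2 \right)} \left(-11 + u\right) = \sqrt{-2 + \frac{4}{-2}} \left(-11 - \left(6 - 2 i \sqrt{17}\right)\right) = \sqrt{-2 + 4 \left(- \frac{1}{2}\right)} \left(-17 + 2 i \sqrt{17}\right) = \sqrt{-2 - 2} \left(-17 + 2 i \sqrt{17}\right) = \sqrt{-4} \left(-17 + 2 i \sqrt{17}\right) = 2 i \left(-17 + 2 i \sqrt{17}\right)$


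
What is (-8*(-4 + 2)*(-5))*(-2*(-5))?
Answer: -800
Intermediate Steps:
(-8*(-4 + 2)*(-5))*(-2*(-5)) = -(-16)*(-5)*10 = -8*10*10 = -80*10 = -800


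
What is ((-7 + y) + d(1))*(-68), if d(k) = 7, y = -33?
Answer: 2244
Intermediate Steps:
((-7 + y) + d(1))*(-68) = ((-7 - 33) + 7)*(-68) = (-40 + 7)*(-68) = -33*(-68) = 2244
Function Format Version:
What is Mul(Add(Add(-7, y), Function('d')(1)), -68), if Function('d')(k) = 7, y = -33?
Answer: 2244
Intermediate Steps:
Mul(Add(Add(-7, y), Function('d')(1)), -68) = Mul(Add(Add(-7, -33), 7), -68) = Mul(Add(-40, 7), -68) = Mul(-33, -68) = 2244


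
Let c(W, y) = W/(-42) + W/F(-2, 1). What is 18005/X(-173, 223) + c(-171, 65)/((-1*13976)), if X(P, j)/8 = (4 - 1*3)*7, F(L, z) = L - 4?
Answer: 4493501/13976 ≈ 321.52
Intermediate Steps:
F(L, z) = -4 + L
c(W, y) = -4*W/21 (c(W, y) = W/(-42) + W/(-4 - 2) = W*(-1/42) + W/(-6) = -W/42 + W*(-⅙) = -W/42 - W/6 = -4*W/21)
X(P, j) = 56 (X(P, j) = 8*((4 - 1*3)*7) = 8*((4 - 3)*7) = 8*(1*7) = 8*7 = 56)
18005/X(-173, 223) + c(-171, 65)/((-1*13976)) = 18005/56 + (-4/21*(-171))/((-1*13976)) = 18005*(1/56) + (228/7)/(-13976) = 18005/56 + (228/7)*(-1/13976) = 18005/56 - 57/24458 = 4493501/13976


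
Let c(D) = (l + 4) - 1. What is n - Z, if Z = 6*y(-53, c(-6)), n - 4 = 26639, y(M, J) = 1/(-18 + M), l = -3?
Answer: 1891659/71 ≈ 26643.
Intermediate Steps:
c(D) = 0 (c(D) = (-3 + 4) - 1 = 1 - 1 = 0)
n = 26643 (n = 4 + 26639 = 26643)
Z = -6/71 (Z = 6/(-18 - 53) = 6/(-71) = 6*(-1/71) = -6/71 ≈ -0.084507)
n - Z = 26643 - 1*(-6/71) = 26643 + 6/71 = 1891659/71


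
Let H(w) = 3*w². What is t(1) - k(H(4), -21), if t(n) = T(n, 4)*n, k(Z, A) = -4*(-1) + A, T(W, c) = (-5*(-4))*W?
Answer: 37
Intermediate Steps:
T(W, c) = 20*W
k(Z, A) = 4 + A
t(n) = 20*n² (t(n) = (20*n)*n = 20*n²)
t(1) - k(H(4), -21) = 20*1² - (4 - 21) = 20*1 - 1*(-17) = 20 + 17 = 37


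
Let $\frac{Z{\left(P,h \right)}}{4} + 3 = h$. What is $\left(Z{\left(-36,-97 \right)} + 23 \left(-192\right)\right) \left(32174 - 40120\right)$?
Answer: $38267936$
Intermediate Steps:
$Z{\left(P,h \right)} = -12 + 4 h$
$\left(Z{\left(-36,-97 \right)} + 23 \left(-192\right)\right) \left(32174 - 40120\right) = \left(\left(-12 + 4 \left(-97\right)\right) + 23 \left(-192\right)\right) \left(32174 - 40120\right) = \left(\left(-12 - 388\right) - 4416\right) \left(-7946\right) = \left(-400 - 4416\right) \left(-7946\right) = \left(-4816\right) \left(-7946\right) = 38267936$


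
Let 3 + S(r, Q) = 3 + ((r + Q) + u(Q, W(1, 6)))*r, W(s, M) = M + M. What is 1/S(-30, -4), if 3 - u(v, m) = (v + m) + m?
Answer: 1/1530 ≈ 0.00065359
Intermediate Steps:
W(s, M) = 2*M
u(v, m) = 3 - v - 2*m (u(v, m) = 3 - ((v + m) + m) = 3 - ((m + v) + m) = 3 - (v + 2*m) = 3 + (-v - 2*m) = 3 - v - 2*m)
S(r, Q) = r*(-21 + r) (S(r, Q) = -3 + (3 + ((r + Q) + (3 - Q - 4*6))*r) = -3 + (3 + ((Q + r) + (3 - Q - 2*12))*r) = -3 + (3 + ((Q + r) + (3 - Q - 24))*r) = -3 + (3 + ((Q + r) + (-21 - Q))*r) = -3 + (3 + (-21 + r)*r) = -3 + (3 + r*(-21 + r)) = r*(-21 + r))
1/S(-30, -4) = 1/(-30*(-21 - 30)) = 1/(-30*(-51)) = 1/1530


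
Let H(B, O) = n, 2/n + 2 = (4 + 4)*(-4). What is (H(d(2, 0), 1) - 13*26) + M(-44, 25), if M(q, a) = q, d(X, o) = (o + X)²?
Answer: -6495/17 ≈ -382.06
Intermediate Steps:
n = -1/17 (n = 2/(-2 + (4 + 4)*(-4)) = 2/(-2 + 8*(-4)) = 2/(-2 - 32) = 2/(-34) = 2*(-1/34) = -1/17 ≈ -0.058824)
d(X, o) = (X + o)²
H(B, O) = -1/17
(H(d(2, 0), 1) - 13*26) + M(-44, 25) = (-1/17 - 13*26) - 44 = (-1/17 - 338) - 44 = -5747/17 - 44 = -6495/17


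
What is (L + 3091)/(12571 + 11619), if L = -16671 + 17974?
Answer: 2197/12095 ≈ 0.18165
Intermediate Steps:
L = 1303
(L + 3091)/(12571 + 11619) = (1303 + 3091)/(12571 + 11619) = 4394/24190 = 4394*(1/24190) = 2197/12095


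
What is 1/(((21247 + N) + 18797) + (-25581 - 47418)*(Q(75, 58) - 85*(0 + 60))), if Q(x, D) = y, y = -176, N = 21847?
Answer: 1/385204615 ≈ 2.5960e-9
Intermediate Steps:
Q(x, D) = -176
1/(((21247 + N) + 18797) + (-25581 - 47418)*(Q(75, 58) - 85*(0 + 60))) = 1/(((21247 + 21847) + 18797) + (-25581 - 47418)*(-176 - 85*(0 + 60))) = 1/((43094 + 18797) - 72999*(-176 - 85*60)) = 1/(61891 - 72999*(-176 - 5100)) = 1/(61891 - 72999*(-5276)) = 1/(61891 + 385142724) = 1/385204615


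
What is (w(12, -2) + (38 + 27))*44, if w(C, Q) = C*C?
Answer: 9196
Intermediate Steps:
w(C, Q) = C²
(w(12, -2) + (38 + 27))*44 = (12² + (38 + 27))*44 = (144 + 65)*44 = 209*44 = 9196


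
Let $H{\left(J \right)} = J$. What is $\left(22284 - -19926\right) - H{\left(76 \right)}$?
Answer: $42134$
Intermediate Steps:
$\left(22284 - -19926\right) - H{\left(76 \right)} = \left(22284 - -19926\right) - 76 = \left(22284 + 19926\right) - 76 = 42210 - 76 = 42134$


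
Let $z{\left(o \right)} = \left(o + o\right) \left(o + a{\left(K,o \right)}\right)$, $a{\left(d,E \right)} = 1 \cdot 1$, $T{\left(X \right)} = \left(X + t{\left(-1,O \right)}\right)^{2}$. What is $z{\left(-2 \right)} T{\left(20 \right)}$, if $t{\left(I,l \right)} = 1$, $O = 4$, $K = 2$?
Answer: $1764$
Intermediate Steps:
$T{\left(X \right)} = \left(1 + X\right)^{2}$ ($T{\left(X \right)} = \left(X + 1\right)^{2} = \left(1 + X\right)^{2}$)
$a{\left(d,E \right)} = 1$
$z{\left(o \right)} = 2 o \left(1 + o\right)$ ($z{\left(o \right)} = \left(o + o\right) \left(o + 1\right) = 2 o \left(1 + o\right)$)
$z{\left(-2 \right)} T{\left(20 \right)} = 2 \left(-2\right) \left(1 - 2\right) \left(1 + 20\right)^{2} = 2 \left(-2\right) \left(-1\right) 21^{2} = 4 \cdot 441 = 1764$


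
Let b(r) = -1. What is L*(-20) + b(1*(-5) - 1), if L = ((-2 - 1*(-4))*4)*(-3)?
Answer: 479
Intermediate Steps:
L = -24 (L = ((-2 + 4)*4)*(-3) = (2*4)*(-3) = 8*(-3) = -24)
L*(-20) + b(1*(-5) - 1) = -24*(-20) - 1 = 480 - 1 = 479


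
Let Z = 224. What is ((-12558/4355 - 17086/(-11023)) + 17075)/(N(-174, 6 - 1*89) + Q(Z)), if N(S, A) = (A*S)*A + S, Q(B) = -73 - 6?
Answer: -63048013467/4427328039995 ≈ -0.014241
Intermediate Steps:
Q(B) = -79
N(S, A) = S + S*A² (N(S, A) = S*A² + S = S + S*A²)
((-12558/4355 - 17086/(-11023)) + 17075)/(N(-174, 6 - 1*89) + Q(Z)) = ((-12558/4355 - 17086/(-11023)) + 17075)/(-174*(1 + (6 - 1*89)²) - 79) = ((-12558*1/4355 - 17086*(-1/11023)) + 17075)/(-174*(1 + (6 - 89)²) - 79) = ((-966/335 + 17086/11023) + 17075)/(-174*(1 + (-83)²) - 79) = (-4924408/3692705 + 17075)/(-174*(1 + 6889) - 79) = 63048013467/(3692705*(-174*6890 - 79)) = 63048013467/(3692705*(-1198860 - 79)) = (63048013467/3692705)/(-1198939) = (63048013467/3692705)*(-1/1198939) = -63048013467/4427328039995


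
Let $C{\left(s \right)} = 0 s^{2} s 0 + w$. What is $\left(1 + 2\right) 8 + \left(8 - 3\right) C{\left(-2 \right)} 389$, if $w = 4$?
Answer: $7804$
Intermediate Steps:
$C{\left(s \right)} = 4$ ($C{\left(s \right)} = 0 s^{2} s 0 + 4 = 0 s 0 + 4 = 0 \cdot 0 + 4 = 0 + 4 = 4$)
$\left(1 + 2\right) 8 + \left(8 - 3\right) C{\left(-2 \right)} 389 = \left(1 + 2\right) 8 + \left(8 - 3\right) 4 \cdot 389 = 3 \cdot 8 + 5 \cdot 4 \cdot 389 = 24 + 20 \cdot 389 = 24 + 7780 = 7804$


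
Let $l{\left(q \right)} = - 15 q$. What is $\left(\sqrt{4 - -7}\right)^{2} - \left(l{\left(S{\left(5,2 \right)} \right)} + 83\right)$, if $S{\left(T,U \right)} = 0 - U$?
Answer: $-102$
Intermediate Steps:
$S{\left(T,U \right)} = - U$
$\left(\sqrt{4 - -7}\right)^{2} - \left(l{\left(S{\left(5,2 \right)} \right)} + 83\right) = \left(\sqrt{4 - -7}\right)^{2} - \left(- 15 \left(\left(-1\right) 2\right) + 83\right) = \left(\sqrt{4 + \left(10 - 3\right)}\right)^{2} - \left(\left(-15\right) \left(-2\right) + 83\right) = \left(\sqrt{4 + 7}\right)^{2} - \left(30 + 83\right) = \left(\sqrt{11}\right)^{2} - 113 = 11 - 113 = -102$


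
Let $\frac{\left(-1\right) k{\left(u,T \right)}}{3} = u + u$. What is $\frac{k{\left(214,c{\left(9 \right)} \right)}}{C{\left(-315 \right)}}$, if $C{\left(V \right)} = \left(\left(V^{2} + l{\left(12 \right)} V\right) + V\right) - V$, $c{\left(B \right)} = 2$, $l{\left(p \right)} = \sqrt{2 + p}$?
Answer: $- \frac{1284}{99211} - \frac{428 \sqrt{14}}{10417155} \approx -0.013096$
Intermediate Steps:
$k{\left(u,T \right)} = - 6 u$ ($k{\left(u,T \right)} = - 3 \left(u + u\right) = - 3 \cdot 2 u = - 6 u$)
$C{\left(V \right)} = V^{2} + V \sqrt{14}$ ($C{\left(V \right)} = \left(\left(V^{2} + \sqrt{2 + 12} V\right) + V\right) - V = \left(\left(V^{2} + \sqrt{14} V\right) + V\right) - V = \left(\left(V^{2} + V \sqrt{14}\right) + V\right) - V = \left(V + V^{2} + V \sqrt{14}\right) - V = V^{2} + V \sqrt{14}$)
$\frac{k{\left(214,c{\left(9 \right)} \right)}}{C{\left(-315 \right)}} = \frac{\left(-6\right) 214}{\left(-315\right) \left(-315 + \sqrt{14}\right)} = - \frac{1284}{99225 - 315 \sqrt{14}}$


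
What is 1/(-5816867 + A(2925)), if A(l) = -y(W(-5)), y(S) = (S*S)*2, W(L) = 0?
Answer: -1/5816867 ≈ -1.7191e-7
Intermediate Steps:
y(S) = 2*S² (y(S) = S²*2 = 2*S²)
A(l) = 0 (A(l) = -2*0² = -2*0 = -1*0 = 0)
1/(-5816867 + A(2925)) = 1/(-5816867 + 0) = 1/(-5816867) = -1/5816867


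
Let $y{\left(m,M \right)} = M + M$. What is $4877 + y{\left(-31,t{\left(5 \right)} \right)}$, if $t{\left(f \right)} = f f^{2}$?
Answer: $5127$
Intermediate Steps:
$t{\left(f \right)} = f^{3}$
$y{\left(m,M \right)} = 2 M$
$4877 + y{\left(-31,t{\left(5 \right)} \right)} = 4877 + 2 \cdot 5^{3} = 4877 + 2 \cdot 125 = 4877 + 250 = 5127$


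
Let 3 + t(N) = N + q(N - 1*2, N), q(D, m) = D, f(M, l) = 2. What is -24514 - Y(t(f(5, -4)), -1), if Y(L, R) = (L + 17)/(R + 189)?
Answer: -1152162/47 ≈ -24514.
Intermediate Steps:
t(N) = -5 + 2*N (t(N) = -3 + (N + (N - 1*2)) = -3 + (N + (N - 2)) = -3 + (N + (-2 + N)) = -3 + (-2 + 2*N) = -5 + 2*N)
Y(L, R) = (17 + L)/(189 + R)
-24514 - Y(t(f(5, -4)), -1) = -24514 - (17 + (-5 + 2*2))/(189 - 1) = -24514 - (17 + (-5 + 4))/188 = -24514 - (17 - 1)/188 = -24514 - 16/188 = -24514 - 1*4/47 = -24514 - 4/47 = -1152162/47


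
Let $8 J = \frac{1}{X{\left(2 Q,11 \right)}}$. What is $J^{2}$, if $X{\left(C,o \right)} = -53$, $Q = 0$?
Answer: $\frac{1}{179776} \approx 5.5625 \cdot 10^{-6}$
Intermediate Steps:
$J = - \frac{1}{424}$ ($J = \frac{1}{8 \left(-53\right)} = \frac{1}{8} \left(- \frac{1}{53}\right) = - \frac{1}{424} \approx -0.0023585$)
$J^{2} = \left(- \frac{1}{424}\right)^{2} = \frac{1}{179776}$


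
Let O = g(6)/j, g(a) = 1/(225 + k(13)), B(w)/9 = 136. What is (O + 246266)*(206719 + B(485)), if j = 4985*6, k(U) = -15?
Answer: 321650676682769743/6281100 ≈ 5.1209e+10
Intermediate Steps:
B(w) = 1224 (B(w) = 9*136 = 1224)
g(a) = 1/210 (g(a) = 1/(225 - 15) = 1/210)
j = 29910
O = 1/6281100 (O = (1/210)/29910 = (1/210)*(1/29910) = 1/6281100 ≈ 1.5921e-7)
(O + 246266)*(206719 + B(485)) = (1/6281100 + 246266)*(206719 + 1224) = (1546821372601/6281100)*207943 = 321650676682769743/6281100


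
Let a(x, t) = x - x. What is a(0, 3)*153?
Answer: 0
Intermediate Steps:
a(x, t) = 0
a(0, 3)*153 = 0*153 = 0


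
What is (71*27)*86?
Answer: 164862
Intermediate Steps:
(71*27)*86 = 1917*86 = 164862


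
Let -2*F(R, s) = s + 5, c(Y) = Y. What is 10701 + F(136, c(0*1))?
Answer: 21397/2 ≈ 10699.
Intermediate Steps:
F(R, s) = -5/2 - s/2 (F(R, s) = -(s + 5)/2 = -(5 + s)/2 = -5/2 - s/2)
10701 + F(136, c(0*1)) = 10701 + (-5/2 - 0) = 10701 + (-5/2 - ½*0) = 10701 + (-5/2 + 0) = 10701 - 5/2 = 21397/2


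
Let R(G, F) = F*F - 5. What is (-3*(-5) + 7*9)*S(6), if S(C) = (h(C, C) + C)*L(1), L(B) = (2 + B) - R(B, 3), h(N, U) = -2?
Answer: -312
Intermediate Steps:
R(G, F) = -5 + F² (R(G, F) = F² - 5 = -5 + F²)
L(B) = -2 + B (L(B) = (2 + B) - (-5 + 3²) = (2 + B) - (-5 + 9) = (2 + B) - 1*4 = (2 + B) - 4 = -2 + B)
S(C) = 2 - C (S(C) = (-2 + C)*(-2 + 1) = (-2 + C)*(-1) = 2 - C)
(-3*(-5) + 7*9)*S(6) = (-3*(-5) + 7*9)*(2 - 1*6) = (15 + 63)*(2 - 6) = 78*(-4) = -312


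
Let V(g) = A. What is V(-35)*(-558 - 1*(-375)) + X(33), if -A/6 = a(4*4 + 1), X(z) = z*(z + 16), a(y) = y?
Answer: 20283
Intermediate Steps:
X(z) = z*(16 + z)
A = -102 (A = -6*(4*4 + 1) = -6*(16 + 1) = -6*17 = -102)
V(g) = -102
V(-35)*(-558 - 1*(-375)) + X(33) = -102*(-558 - 1*(-375)) + 33*(16 + 33) = -102*(-558 + 375) + 33*49 = -102*(-183) + 1617 = 18666 + 1617 = 20283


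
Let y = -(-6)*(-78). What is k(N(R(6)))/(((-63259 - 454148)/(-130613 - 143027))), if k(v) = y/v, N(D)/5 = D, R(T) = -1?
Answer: 8537568/172469 ≈ 49.502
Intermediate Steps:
y = -468 (y = -6*78 = -468)
N(D) = 5*D
k(v) = -468/v
k(N(R(6)))/(((-63259 - 454148)/(-130613 - 143027))) = (-468/(5*(-1)))/(((-63259 - 454148)/(-130613 - 143027))) = (-468/(-5))/((-517407/(-273640))) = (-468*(-⅕))/((-517407*(-1/273640))) = 468/(5*(517407/273640)) = (468/5)*(273640/517407) = 8537568/172469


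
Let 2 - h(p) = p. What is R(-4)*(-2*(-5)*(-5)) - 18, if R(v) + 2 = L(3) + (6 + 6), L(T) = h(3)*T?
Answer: -368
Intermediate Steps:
h(p) = 2 - p
L(T) = -T (L(T) = (2 - 1*3)*T = (2 - 3)*T = -T)
R(v) = 7 (R(v) = -2 + (-1*3 + (6 + 6)) = -2 + (-3 + 12) = -2 + 9 = 7)
R(-4)*(-2*(-5)*(-5)) - 18 = 7*(-2*(-5)*(-5)) - 18 = 7*(10*(-5)) - 18 = 7*(-50) - 18 = -350 - 18 = -368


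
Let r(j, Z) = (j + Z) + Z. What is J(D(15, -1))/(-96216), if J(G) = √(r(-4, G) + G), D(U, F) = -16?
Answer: -I*√13/48108 ≈ -7.4947e-5*I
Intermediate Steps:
r(j, Z) = j + 2*Z (r(j, Z) = (Z + j) + Z = j + 2*Z)
J(G) = √(-4 + 3*G) (J(G) = √((-4 + 2*G) + G) = √(-4 + 3*G))
J(D(15, -1))/(-96216) = √(-4 + 3*(-16))/(-96216) = √(-4 - 48)*(-1/96216) = √(-52)*(-1/96216) = (2*I*√13)*(-1/96216) = -I*√13/48108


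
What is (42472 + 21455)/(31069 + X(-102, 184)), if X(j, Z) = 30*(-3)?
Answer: 63927/30979 ≈ 2.0636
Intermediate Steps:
X(j, Z) = -90
(42472 + 21455)/(31069 + X(-102, 184)) = (42472 + 21455)/(31069 - 90) = 63927/30979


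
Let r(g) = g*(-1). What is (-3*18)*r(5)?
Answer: 270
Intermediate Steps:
r(g) = -g
(-3*18)*r(5) = (-3*18)*(-1*5) = -54*(-5) = 270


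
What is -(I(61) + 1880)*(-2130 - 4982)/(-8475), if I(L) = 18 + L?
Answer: -4644136/2825 ≈ -1643.9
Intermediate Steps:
-(I(61) + 1880)*(-2130 - 4982)/(-8475) = -((18 + 61) + 1880)*(-2130 - 4982)/(-8475) = -(79 + 1880)*(-7112)*(-1/8475) = -1959*(-7112)*(-1/8475) = -1*(-13932408)*(-1/8475) = 13932408*(-1/8475) = -4644136/2825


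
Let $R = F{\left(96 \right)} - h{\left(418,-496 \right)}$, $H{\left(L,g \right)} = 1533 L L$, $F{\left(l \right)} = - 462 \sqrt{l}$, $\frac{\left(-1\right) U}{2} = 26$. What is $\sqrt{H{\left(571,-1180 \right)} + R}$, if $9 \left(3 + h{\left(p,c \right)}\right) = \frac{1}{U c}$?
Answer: $\frac{\sqrt{46757033511611501 - 172875935232 \sqrt{6}}}{9672} \approx 22357.0$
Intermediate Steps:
$U = -52$ ($U = \left(-2\right) 26 = -52$)
$h{\left(p,c \right)} = -3 - \frac{1}{468 c}$ ($h{\left(p,c \right)} = -3 + \frac{1}{9 \left(- 52 c\right)} = -3 + \frac{\left(- \frac{1}{52}\right) \frac{1}{c}}{9} = -3 - \frac{1}{468 c}$)
$H{\left(L,g \right)} = 1533 L^{2}$
$R = \frac{696383}{232128} - 1848 \sqrt{6}$ ($R = - 462 \sqrt{96} - \left(-3 - \frac{1}{468 \left(-496\right)}\right) = - 462 \cdot 4 \sqrt{6} - \left(-3 - - \frac{1}{232128}\right) = - 1848 \sqrt{6} - \left(-3 + \frac{1}{232128}\right) = - 1848 \sqrt{6} - - \frac{696383}{232128} = - 1848 \sqrt{6} + \frac{696383}{232128} = \frac{696383}{232128} - 1848 \sqrt{6} \approx -4523.7$)
$\sqrt{H{\left(571,-1180 \right)} + R} = \sqrt{1533 \cdot 571^{2} + \left(\frac{696383}{232128} - 1848 \sqrt{6}\right)} = \sqrt{1533 \cdot 326041 + \left(\frac{696383}{232128} - 1848 \sqrt{6}\right)} = \sqrt{499820853 + \left(\frac{696383}{232128} - 1848 \sqrt{6}\right)} = \sqrt{\frac{116022415661567}{232128} - 1848 \sqrt{6}}$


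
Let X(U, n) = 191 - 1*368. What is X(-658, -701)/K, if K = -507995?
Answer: 177/507995 ≈ 0.00034843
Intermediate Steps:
X(U, n) = -177 (X(U, n) = 191 - 368 = -177)
X(-658, -701)/K = -177/(-507995) = -177*(-1/507995) = 177/507995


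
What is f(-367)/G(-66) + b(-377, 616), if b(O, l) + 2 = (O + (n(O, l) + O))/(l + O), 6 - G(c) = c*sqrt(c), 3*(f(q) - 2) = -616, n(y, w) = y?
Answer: (-159291*sqrt(66) + 87376*I)/(2151*(-I + 11*sqrt(66))) ≈ -6.7365 + 0.37917*I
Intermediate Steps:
f(q) = -610/3 (f(q) = 2 + (1/3)*(-616) = 2 - 616/3 = -610/3)
G(c) = 6 - c**(3/2) (G(c) = 6 - c*sqrt(c) = 6 - c**(3/2))
b(O, l) = -2 + 3*O/(O + l) (b(O, l) = -2 + (O + (O + O))/(l + O) = -2 + (O + 2*O)/(O + l) = -2 + (3*O)/(O + l) = -2 + 3*O/(O + l))
f(-367)/G(-66) + b(-377, 616) = -610/(3*(6 - (-66)**(3/2))) + (-377 - 2*616)/(-377 + 616) = -610/(3*(6 - (-66)*I*sqrt(66))) + (-377 - 1232)/239 = -610/(3*(6 + 66*I*sqrt(66))) + (1/239)*(-1609) = -610/(3*(6 + 66*I*sqrt(66))) - 1609/239 = -1609/239 - 610/(3*(6 + 66*I*sqrt(66)))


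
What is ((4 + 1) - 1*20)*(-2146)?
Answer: 32190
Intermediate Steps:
((4 + 1) - 1*20)*(-2146) = (5 - 20)*(-2146) = -15*(-2146) = 32190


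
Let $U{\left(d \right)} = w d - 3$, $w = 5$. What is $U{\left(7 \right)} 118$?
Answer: $3776$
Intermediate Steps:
$U{\left(d \right)} = -3 + 5 d$ ($U{\left(d \right)} = 5 d - 3 = -3 + 5 d$)
$U{\left(7 \right)} 118 = \left(-3 + 5 \cdot 7\right) 118 = \left(-3 + 35\right) 118 = 32 \cdot 118 = 3776$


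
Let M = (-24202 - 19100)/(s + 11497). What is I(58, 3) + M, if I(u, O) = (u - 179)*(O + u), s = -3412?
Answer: -2843747/385 ≈ -7386.4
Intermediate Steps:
I(u, O) = (-179 + u)*(O + u)
M = -2062/385 (M = (-24202 - 19100)/(-3412 + 11497) = -43302/8085 = -43302*1/8085 = -2062/385 ≈ -5.3558)
I(58, 3) + M = (58² - 179*3 - 179*58 + 3*58) - 2062/385 = (3364 - 537 - 10382 + 174) - 2062/385 = -7381 - 2062/385 = -2843747/385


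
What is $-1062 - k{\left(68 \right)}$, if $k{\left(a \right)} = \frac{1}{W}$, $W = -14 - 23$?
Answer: $- \frac{39293}{37} \approx -1062.0$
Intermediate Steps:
$W = -37$ ($W = -14 - 23 = -37$)
$k{\left(a \right)} = - \frac{1}{37}$ ($k{\left(a \right)} = \frac{1}{-37} = - \frac{1}{37}$)
$-1062 - k{\left(68 \right)} = -1062 - - \frac{1}{37} = -1062 + \frac{1}{37} = - \frac{39293}{37}$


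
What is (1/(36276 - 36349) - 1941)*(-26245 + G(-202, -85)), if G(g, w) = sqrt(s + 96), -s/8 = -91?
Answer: 3718759030/73 - 283388*sqrt(206)/73 ≈ 5.0886e+7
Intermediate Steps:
s = 728 (s = -8*(-91) = 728)
G(g, w) = 2*sqrt(206) (G(g, w) = sqrt(728 + 96) = sqrt(824) = 2*sqrt(206))
(1/(36276 - 36349) - 1941)*(-26245 + G(-202, -85)) = (1/(36276 - 36349) - 1941)*(-26245 + 2*sqrt(206)) = (1/(-73) - 1941)*(-26245 + 2*sqrt(206)) = (-1/73 - 1941)*(-26245 + 2*sqrt(206)) = -141694*(-26245 + 2*sqrt(206))/73 = 3718759030/73 - 283388*sqrt(206)/73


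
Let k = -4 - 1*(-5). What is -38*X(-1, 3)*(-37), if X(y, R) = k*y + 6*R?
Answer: 23902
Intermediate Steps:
k = 1 (k = -4 + 5 = 1)
X(y, R) = y + 6*R (X(y, R) = 1*y + 6*R = y + 6*R)
-38*X(-1, 3)*(-37) = -38*(-1 + 6*3)*(-37) = -38*(-1 + 18)*(-37) = -38*17*(-37) = -646*(-37) = 23902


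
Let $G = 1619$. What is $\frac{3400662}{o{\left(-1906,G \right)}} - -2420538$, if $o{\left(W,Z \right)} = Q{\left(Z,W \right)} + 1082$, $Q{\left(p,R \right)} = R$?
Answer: $\frac{995561325}{412} \approx 2.4164 \cdot 10^{6}$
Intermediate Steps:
$o{\left(W,Z \right)} = 1082 + W$ ($o{\left(W,Z \right)} = W + 1082 = 1082 + W$)
$\frac{3400662}{o{\left(-1906,G \right)}} - -2420538 = \frac{3400662}{1082 - 1906} - -2420538 = \frac{3400662}{-824} + 2420538 = 3400662 \left(- \frac{1}{824}\right) + 2420538 = - \frac{1700331}{412} + 2420538 = \frac{995561325}{412}$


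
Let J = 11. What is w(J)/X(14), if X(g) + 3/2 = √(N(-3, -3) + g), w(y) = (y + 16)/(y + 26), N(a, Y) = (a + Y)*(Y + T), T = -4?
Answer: 162/7955 + 216*√14/7955 ≈ 0.12196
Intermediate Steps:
N(a, Y) = (-4 + Y)*(Y + a) (N(a, Y) = (a + Y)*(Y - 4) = (Y + a)*(-4 + Y) = (-4 + Y)*(Y + a))
w(y) = (16 + y)/(26 + y)
X(g) = -3/2 + √(42 + g) (X(g) = -3/2 + √(((-3)² - 4*(-3) - 4*(-3) - 3*(-3)) + g) = -3/2 + √((9 + 12 + 12 + 9) + g) = -3/2 + √(42 + g))
w(J)/X(14) = ((16 + 11)/(26 + 11))/(-3/2 + √(42 + 14)) = (27/37)/(-3/2 + √56) = ((1/37)*27)/(-3/2 + 2*√14) = 27/(37*(-3/2 + 2*√14))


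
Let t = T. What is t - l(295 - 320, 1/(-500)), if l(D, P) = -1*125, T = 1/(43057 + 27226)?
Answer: 8785376/70283 ≈ 125.00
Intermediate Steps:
T = 1/70283 ≈ 1.4228e-5
l(D, P) = -125
t = 1/70283 ≈ 1.4228e-5
t - l(295 - 320, 1/(-500)) = 1/70283 - 1*(-125) = 1/70283 + 125 = 8785376/70283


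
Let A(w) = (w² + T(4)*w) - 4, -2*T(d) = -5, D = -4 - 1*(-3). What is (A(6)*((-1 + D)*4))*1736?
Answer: -652736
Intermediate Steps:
D = -1 (D = -4 + 3 = -1)
T(d) = 5/2 (T(d) = -½*(-5) = 5/2)
A(w) = -4 + w² + 5*w/2 (A(w) = (w² + 5*w/2) - 4 = -4 + w² + 5*w/2)
(A(6)*((-1 + D)*4))*1736 = ((-4 + 6² + (5/2)*6)*((-1 - 1)*4))*1736 = ((-4 + 36 + 15)*(-2*4))*1736 = (47*(-8))*1736 = -376*1736 = -652736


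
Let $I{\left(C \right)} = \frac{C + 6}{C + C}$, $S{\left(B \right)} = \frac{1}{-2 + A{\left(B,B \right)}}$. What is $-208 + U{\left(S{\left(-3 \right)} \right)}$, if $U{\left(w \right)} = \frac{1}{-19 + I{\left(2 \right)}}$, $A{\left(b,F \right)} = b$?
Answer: $- \frac{3537}{17} \approx -208.06$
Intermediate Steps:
$S{\left(B \right)} = \frac{1}{-2 + B}$
$I{\left(C \right)} = \frac{6 + C}{2 C}$
$U{\left(w \right)} = - \frac{1}{17}$ ($U{\left(w \right)} = \frac{1}{-19 + \frac{6 + 2}{2 \cdot 2}} = \frac{1}{-19 + \frac{1}{2} \cdot \frac{1}{2} \cdot 8} = \frac{1}{-19 + 2} = \frac{1}{-17} = - \frac{1}{17}$)
$-208 + U{\left(S{\left(-3 \right)} \right)} = -208 - \frac{1}{17} = - \frac{3537}{17}$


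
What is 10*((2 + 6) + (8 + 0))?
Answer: 160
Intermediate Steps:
10*((2 + 6) + (8 + 0)) = 10*(8 + 8) = 10*16 = 160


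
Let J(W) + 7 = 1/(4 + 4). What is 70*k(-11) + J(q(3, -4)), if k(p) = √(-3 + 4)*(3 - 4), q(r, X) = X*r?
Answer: -615/8 ≈ -76.875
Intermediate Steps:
J(W) = -55/8 (J(W) = -7 + 1/(4 + 4) = -7 + 1/8 = -7 + ⅛ = -55/8)
k(p) = -1 (k(p) = √1*(-1) = 1*(-1) = -1)
70*k(-11) + J(q(3, -4)) = 70*(-1) - 55/8 = -70 - 55/8 = -615/8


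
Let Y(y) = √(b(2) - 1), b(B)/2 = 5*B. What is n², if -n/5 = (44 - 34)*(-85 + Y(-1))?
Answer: 18110000 - 425000*√19 ≈ 1.6257e+7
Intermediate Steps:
b(B) = 10*B (b(B) = 2*(5*B) = 10*B)
Y(y) = √19 (Y(y) = √(10*2 - 1) = √(20 - 1) = √19)
n = 4250 - 50*√19 (n = -5*(44 - 34)*(-85 + √19) = -50*(-85 + √19) = -5*(-850 + 10*√19) = 4250 - 50*√19 ≈ 4032.1)
n² = (4250 - 50*√19)²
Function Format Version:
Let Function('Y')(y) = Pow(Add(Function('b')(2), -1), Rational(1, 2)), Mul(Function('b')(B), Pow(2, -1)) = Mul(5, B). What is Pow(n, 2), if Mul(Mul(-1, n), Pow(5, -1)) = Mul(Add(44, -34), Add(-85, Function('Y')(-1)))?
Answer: Add(18110000, Mul(-425000, Pow(19, Rational(1, 2)))) ≈ 1.6257e+7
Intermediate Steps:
Function('b')(B) = Mul(10, B) (Function('b')(B) = Mul(2, Mul(5, B)) = Mul(10, B))
Function('Y')(y) = Pow(19, Rational(1, 2)) (Function('Y')(y) = Pow(Add(Mul(10, 2), -1), Rational(1, 2)) = Pow(Add(20, -1), Rational(1, 2)) = Pow(19, Rational(1, 2)))
n = Add(4250, Mul(-50, Pow(19, Rational(1, 2)))) (n = Mul(-5, Mul(Add(44, -34), Add(-85, Pow(19, Rational(1, 2))))) = Mul(-5, Mul(10, Add(-85, Pow(19, Rational(1, 2))))) = Mul(-5, Add(-850, Mul(10, Pow(19, Rational(1, 2))))) = Add(4250, Mul(-50, Pow(19, Rational(1, 2)))) ≈ 4032.1)
Pow(n, 2) = Pow(Add(4250, Mul(-50, Pow(19, Rational(1, 2)))), 2)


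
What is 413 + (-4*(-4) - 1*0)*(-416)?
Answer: -6243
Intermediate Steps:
413 + (-4*(-4) - 1*0)*(-416) = 413 + (16 + 0)*(-416) = 413 + 16*(-416) = 413 - 6656 = -6243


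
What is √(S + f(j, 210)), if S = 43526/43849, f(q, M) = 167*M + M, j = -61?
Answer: √67835992350854/43849 ≈ 187.83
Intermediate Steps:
f(q, M) = 168*M
S = 43526/43849 (S = 43526*(1/43849) = 43526/43849 ≈ 0.99263)
√(S + f(j, 210)) = √(43526/43849 + 168*210) = √(43526/43849 + 35280) = √(1547036246/43849) = √67835992350854/43849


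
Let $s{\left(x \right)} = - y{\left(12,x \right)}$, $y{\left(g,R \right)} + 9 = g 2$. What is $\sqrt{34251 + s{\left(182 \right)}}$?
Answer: $6 \sqrt{951} \approx 185.03$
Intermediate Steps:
$y{\left(g,R \right)} = -9 + 2 g$ ($y{\left(g,R \right)} = -9 + g 2 = -9 + 2 g$)
$s{\left(x \right)} = -15$ ($s{\left(x \right)} = - (-9 + 2 \cdot 12) = - (-9 + 24) = \left(-1\right) 15 = -15$)
$\sqrt{34251 + s{\left(182 \right)}} = \sqrt{34251 - 15} = \sqrt{34236} = 6 \sqrt{951}$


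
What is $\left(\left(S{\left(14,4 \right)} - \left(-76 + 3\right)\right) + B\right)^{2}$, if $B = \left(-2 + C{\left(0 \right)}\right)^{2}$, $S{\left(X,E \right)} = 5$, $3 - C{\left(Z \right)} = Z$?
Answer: $6241$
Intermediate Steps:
$C{\left(Z \right)} = 3 - Z$
$B = 1$ ($B = \left(-2 + \left(3 - 0\right)\right)^{2} = \left(-2 + \left(3 + 0\right)\right)^{2} = \left(-2 + 3\right)^{2} = 1^{2} = 1$)
$\left(\left(S{\left(14,4 \right)} - \left(-76 + 3\right)\right) + B\right)^{2} = \left(\left(5 - \left(-76 + 3\right)\right) + 1\right)^{2} = \left(\left(5 - -73\right) + 1\right)^{2} = \left(\left(5 + 73\right) + 1\right)^{2} = \left(78 + 1\right)^{2} = 79^{2} = 6241$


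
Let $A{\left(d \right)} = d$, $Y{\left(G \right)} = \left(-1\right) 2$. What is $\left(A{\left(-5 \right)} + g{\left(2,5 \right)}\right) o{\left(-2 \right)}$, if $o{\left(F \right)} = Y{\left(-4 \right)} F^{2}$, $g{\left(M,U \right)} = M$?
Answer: $24$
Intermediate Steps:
$Y{\left(G \right)} = -2$
$o{\left(F \right)} = - 2 F^{2}$
$\left(A{\left(-5 \right)} + g{\left(2,5 \right)}\right) o{\left(-2 \right)} = \left(-5 + 2\right) \left(- 2 \left(-2\right)^{2}\right) = - 3 \left(\left(-2\right) 4\right) = \left(-3\right) \left(-8\right) = 24$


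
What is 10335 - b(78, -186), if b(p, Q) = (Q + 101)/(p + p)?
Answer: 1612345/156 ≈ 10336.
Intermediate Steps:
b(p, Q) = (101 + Q)/(2*p) (b(p, Q) = (101 + Q)/((2*p)) = (101 + Q)*(1/(2*p)) = (101 + Q)/(2*p))
10335 - b(78, -186) = 10335 - (101 - 186)/(2*78) = 10335 - (-85)/(2*78) = 10335 - 1*(-85/156) = 10335 + 85/156 = 1612345/156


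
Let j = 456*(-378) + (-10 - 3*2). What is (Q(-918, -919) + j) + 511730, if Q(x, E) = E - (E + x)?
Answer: 340264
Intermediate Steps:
Q(x, E) = -x (Q(x, E) = E + (-E - x) = -x)
j = -172384 (j = -172368 + (-10 - 6) = -172368 - 16 = -172384)
(Q(-918, -919) + j) + 511730 = (-1*(-918) - 172384) + 511730 = (918 - 172384) + 511730 = -171466 + 511730 = 340264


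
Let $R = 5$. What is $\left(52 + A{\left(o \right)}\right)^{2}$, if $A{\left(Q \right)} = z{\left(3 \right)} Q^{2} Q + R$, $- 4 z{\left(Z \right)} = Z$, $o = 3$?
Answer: $\frac{21609}{16} \approx 1350.6$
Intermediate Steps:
$z{\left(Z \right)} = - \frac{Z}{4}$
$A{\left(Q \right)} = 5 - \frac{3 Q^{3}}{4}$ ($A{\left(Q \right)} = \left(- \frac{1}{4}\right) 3 Q^{2} Q + 5 = - \frac{3 Q^{2}}{4} Q + 5 = - \frac{3 Q^{3}}{4} + 5 = 5 - \frac{3 Q^{3}}{4}$)
$\left(52 + A{\left(o \right)}\right)^{2} = \left(52 + \left(5 - \frac{3 \cdot 3^{3}}{4}\right)\right)^{2} = \left(52 + \left(5 - \frac{81}{4}\right)\right)^{2} = \left(52 - \frac{61}{4}\right)^{2} = \left(\frac{147}{4}\right)^{2} = \frac{21609}{16}$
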